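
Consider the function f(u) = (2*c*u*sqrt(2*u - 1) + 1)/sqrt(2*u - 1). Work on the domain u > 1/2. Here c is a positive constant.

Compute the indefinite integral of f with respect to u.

F(u) = c*u**2 + sqrt(2*u - 1) + C

Differentiate the proposed F(u) back; it has to land on f(u) exactly.
Check: d/du[c*u**2 + sqrt(2*u - 1)] = (2*c*u*sqrt(2*u - 1) + 1)/sqrt(2*u - 1) = f(u).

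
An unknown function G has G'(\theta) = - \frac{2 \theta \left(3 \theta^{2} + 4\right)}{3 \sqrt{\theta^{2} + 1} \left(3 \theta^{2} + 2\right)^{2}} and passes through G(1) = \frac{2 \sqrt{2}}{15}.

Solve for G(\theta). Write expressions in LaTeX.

G'(\theta) has the shape u'v + uv' for u = \frac{2 \sqrt{\theta^{2} + 1}}{3} and v = \frac{1}{3 \theta^{2} + 2} — it is the derivative of the product u*v.
A general antiderivative is \frac{2 \sqrt{\theta^{2} + 1}}{3 \left(3 \theta^{2} + 2\right)} + C.
The condition gives C = \frac{2 \sqrt{2}}{15} - (\frac{2 \sqrt{2}}{15}) = 0.
So G(\theta) = \frac{2 \sqrt{\theta^{2} + 1}}{9 \theta^{2} + 6}.
Check: d/d\theta[\frac{2 \sqrt{\theta^{2} + 1}}{9 \theta^{2} + 6}] = \frac{- 6 \theta^{3} - 8 \theta}{27 \theta^{4} \sqrt{\theta^{2} + 1} + 36 \theta^{2} \sqrt{\theta^{2} + 1} + 12 \sqrt{\theta^{2} + 1}}, which equals G'(\theta).

G(\theta) = \frac{2 \sqrt{\theta^{2} + 1}}{9 \theta^{2} + 6}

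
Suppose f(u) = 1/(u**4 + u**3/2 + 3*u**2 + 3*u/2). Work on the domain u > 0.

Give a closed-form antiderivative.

An antiderivative is F(u) = -(-26*log(u) + 24*log(u + 1/2) + log(u**2 + 3) + 4*sqrt(3)*atan(sqrt(3)*u/3))/39.

Factor the denominator (u*(2*u + 1)*(u**2 + 3)) and decompose: f = -2*(u + 6)/(39*(u**2 + 3)) - 16/(13*(2*u + 1)) + 2/(3*u); each piece integrates to a log, atan, or power term.
Check: d/du[-(-26*log(u) + 24*log(u + 1/2) + log(u**2 + 3) + 4*sqrt(3)*atan(sqrt(3)*u/3))/39] = 2/(2*u**4 + u**3 + 6*u**2 + 3*u), which equals f(u).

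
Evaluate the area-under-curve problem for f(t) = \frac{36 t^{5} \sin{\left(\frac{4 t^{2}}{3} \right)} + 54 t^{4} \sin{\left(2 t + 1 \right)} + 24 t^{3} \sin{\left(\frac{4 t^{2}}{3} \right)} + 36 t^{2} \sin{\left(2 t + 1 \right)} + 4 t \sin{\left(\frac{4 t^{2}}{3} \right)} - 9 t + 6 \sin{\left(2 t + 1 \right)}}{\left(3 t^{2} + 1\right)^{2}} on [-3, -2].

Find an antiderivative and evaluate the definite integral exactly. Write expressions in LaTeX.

Check any antiderivative F(t) by computing F'(t) and comparing it with f(t).
F(t) = - \frac{3 \left(3 t^{2} \cos{\left(\frac{4 t^{2}}{3} \right)} + 6 t^{2} \cos{\left(2 t + 1 \right)} + \cos{\left(\frac{4 t^{2}}{3} \right)} + 2 \cos{\left(2 t + 1 \right)} - 1\right)}{2 \left(3 t^{2} + 1\right)} is an antiderivative of f.
Check: d/dt[- \frac{3 \left(3 t^{2} \cos{\left(\frac{4 t^{2}}{3} \right)} + 6 t^{2} \cos{\left(2 t + 1 \right)} + \cos{\left(\frac{4 t^{2}}{3} \right)} + 2 \cos{\left(2 t + 1 \right)} - 1\right)}{2 \left(3 t^{2} + 1\right)}] = \frac{36 t^{5} \sin{\left(\frac{4 t^{2}}{3} \right)} + 54 t^{4} \sin{\left(2 t + 1 \right)} + 24 t^{3} \sin{\left(\frac{4 t^{2}}{3} \right)} + 36 t^{2} \sin{\left(2 t + 1 \right)} + 4 t \sin{\left(\frac{4 t^{2}}{3} \right)} - 9 t + 6 \sin{\left(2 t + 1 \right)}}{9 t^{4} + 6 t^{2} + 1}, which equals f(t).
F(-2) = - \frac{3 \cos{\left(\frac{16}{3} \right)}}{2} + \frac{3}{26} - 3 \cos{\left(3 \right)}; F(-3) = - \frac{3 \cos{\left(12 \right)}}{2} - 3 \cos{\left(5 \right)} + \frac{3}{56}.
Integral = F(-2) - F(-3) = - \frac{3 \cos{\left(\frac{16}{3} \right)}}{2} + \frac{45}{728} + 3 \cos{\left(5 \right)} + \frac{3 \cos{\left(12 \right)}}{2} - 3 \cos{\left(3 \right)}.

Antiderivative: F(t) = - \frac{3 \left(3 t^{2} \cos{\left(\frac{4 t^{2}}{3} \right)} + 6 t^{2} \cos{\left(2 t + 1 \right)} + \cos{\left(\frac{4 t^{2}}{3} \right)} + 2 \cos{\left(2 t + 1 \right)} - 1\right)}{2 \left(3 t^{2} + 1\right)}; value = - \frac{3 \cos{\left(\frac{16}{3} \right)}}{2} + \frac{45}{728} + 3 \cos{\left(5 \right)} + \frac{3 \cos{\left(12 \right)}}{2} - 3 \cos{\left(3 \right)}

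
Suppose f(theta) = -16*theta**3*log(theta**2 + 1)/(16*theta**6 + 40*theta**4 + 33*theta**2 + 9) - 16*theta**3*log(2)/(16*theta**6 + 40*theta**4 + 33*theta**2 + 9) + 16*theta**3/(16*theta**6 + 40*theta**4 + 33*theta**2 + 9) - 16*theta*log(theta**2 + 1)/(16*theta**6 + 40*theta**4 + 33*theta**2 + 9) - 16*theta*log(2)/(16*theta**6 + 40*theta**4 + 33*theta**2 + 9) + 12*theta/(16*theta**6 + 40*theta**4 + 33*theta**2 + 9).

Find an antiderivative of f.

An antiderivative is F(theta) = log(2*theta**2 + 2)/(2*theta**2 + 3/2).

f has the shape u'v + uv' for u = 1/(2*theta**2 + 3/2) and v = log(2*theta**2 + 2) — it is the derivative of the product u*v.
Check: d/dtheta[log(2*theta**2 + 2)/(2*theta**2 + 3/2)] = (-16*theta**3*log(theta**2 + 1) - 16*theta**3*log(2) + 16*theta**3 - 16*theta*log(theta**2 + 1) - 16*theta*log(2) + 12*theta)/(16*theta**6 + 40*theta**4 + 33*theta**2 + 9), which equals f(theta).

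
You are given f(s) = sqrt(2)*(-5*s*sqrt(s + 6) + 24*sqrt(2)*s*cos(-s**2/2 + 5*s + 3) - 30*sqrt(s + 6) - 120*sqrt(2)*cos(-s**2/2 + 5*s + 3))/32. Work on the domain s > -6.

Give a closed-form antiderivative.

An antiderivative is F(s) = -s**2*sqrt(s/2 + 3)/8 - 3*s*sqrt(s/2 + 3)/2 - 9*sqrt(s/2 + 3)/2 - 3*sin(-s**2/2 + 5*s + 3)/2.

For F(s) to be correct the identity F'(s) - f(s) = 0 must hold.
Check: d/ds[-s**2*sqrt(s/2 + 3)/8 - 3*s*sqrt(s/2 + 3)/2 - 9*sqrt(s/2 + 3)/2 - 3*sin(-s**2/2 + 5*s + 3)/2] = sqrt(2)*(-5*s**2 + 24*sqrt(2)*s*sqrt(s + 6)*cos(-s**2/2 + 5*s + 3) - 60*s - 120*sqrt(2)*sqrt(s + 6)*cos(-s**2/2 + 5*s + 3) - 180)/(32*sqrt(s + 6)), which equals f(s).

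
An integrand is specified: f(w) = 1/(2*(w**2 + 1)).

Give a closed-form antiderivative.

An antiderivative is F(w) = atan(w)/2.

Recover f(w) by differentiating a candidate F(w); any mismatch rules it out.
Check: d/dw[atan(w)/2] = 1/(2*w**2 + 2), which equals f(w).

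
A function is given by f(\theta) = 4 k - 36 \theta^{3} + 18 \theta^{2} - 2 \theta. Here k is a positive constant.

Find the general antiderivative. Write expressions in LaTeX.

F(\theta) = \theta \left(4 k - \theta \left(1 - 3 \theta\right)^{2}\right) + C

The integrand splits into summands that can be handled one at a time.
Check: d/d\theta[\theta \left(4 k - \theta \left(1 - 3 \theta\right)^{2}\right)] = 4 k - 36 \theta^{3} + 18 \theta^{2} - 2 \theta = f(\theta).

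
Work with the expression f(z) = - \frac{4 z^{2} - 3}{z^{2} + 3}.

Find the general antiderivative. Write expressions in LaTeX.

F(z) = - 4 z + 5 \sqrt{3} \operatorname{atan}{\left(\frac{\sqrt{3} z}{3} \right)} + C

Recover f(z) by differentiating a candidate F(z); any mismatch rules it out.
Check: d/dz[- 4 z + 5 \sqrt{3} \operatorname{atan}{\left(\frac{\sqrt{3} z}{3} \right)}] = \frac{3 - 4 z^{2}}{z^{2} + 3}, which equals f(z).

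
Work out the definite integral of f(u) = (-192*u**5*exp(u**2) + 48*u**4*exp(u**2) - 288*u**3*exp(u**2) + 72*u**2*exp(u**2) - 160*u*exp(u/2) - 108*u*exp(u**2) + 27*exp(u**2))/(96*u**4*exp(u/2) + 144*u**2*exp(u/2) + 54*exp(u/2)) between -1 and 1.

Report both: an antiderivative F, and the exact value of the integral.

Differentiate the proposed F(u) back; it has to land on f(u) exactly.
F(u) = (-12*u**2*exp(-u/2)*exp(u**2) + 10 - 9*exp(-u/2)*exp(u**2))/(12*u**2 + 9) is an antiderivative of f.
Check: d/du[(-12*u**2*exp(-u/2)*exp(u**2) + 10 - 9*exp(-u/2)*exp(u**2))/(12*u**2 + 9)] = (-192*u**5*exp(u/2)*exp(u**2) + 48*u**4*exp(u/2)*exp(u**2) - 288*u**3*exp(u/2)*exp(u**2) + 72*u**2*exp(u/2)*exp(u**2) - 108*u*exp(u/2)*exp(u**2) - 160*u*exp(u) + 27*exp(u/2)*exp(u**2))/(96*u**4*exp(u) + 144*u**2*exp(u) + 54*exp(u)), which equals f(u).
F(1) = 10/21 - exp(1/2); F(-1) = 10/21 - exp(3/2).
Integral = F(1) - F(-1) = -exp(1/2) + exp(3/2).

Antiderivative: F(u) = (-12*u**2*exp(-u/2)*exp(u**2) + 10 - 9*exp(-u/2)*exp(u**2))/(12*u**2 + 9); value = -exp(1/2) + exp(3/2)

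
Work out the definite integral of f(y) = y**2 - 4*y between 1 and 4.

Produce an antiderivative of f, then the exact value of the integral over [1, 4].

Antiderivative: F(y) = y**3/3 - 2*y**2; value = -9

The integrand splits into summands that can be handled one at a time.
F(y) = y**3/3 - 2*y**2 is an antiderivative of f.
Check: d/dy[y**3/3 - 2*y**2] = y**2 - 4*y = f(y).
F(4) = -32/3; F(1) = -5/3.
Integral = F(4) - F(1) = -9.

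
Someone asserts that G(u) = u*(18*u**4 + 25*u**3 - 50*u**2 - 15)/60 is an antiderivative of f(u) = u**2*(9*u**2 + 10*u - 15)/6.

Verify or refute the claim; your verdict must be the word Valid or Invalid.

Invalid: d/du[G] - f = -1/4, which is not 0.

d/du[G] = 3*u**4/2 + 5*u**3/3 - 5*u**2/2 - 1/4
d/du[G] - f(u) = -1/4 != 0.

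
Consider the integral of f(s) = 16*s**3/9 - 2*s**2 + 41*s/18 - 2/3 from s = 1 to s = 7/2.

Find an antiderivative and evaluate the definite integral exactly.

The substitution u = -2*s**2/3 + s/2 - 2/3 works: f is exactly (dF/du)*(du/ds) for that inner function.
F(s) = 4*s**4/9 - 2*s**3/3 + 41*s**2/36 - 2*s/3 is an antiderivative of f.
Check: d/ds[4*s**4/9 - 2*s**3/3 + 41*s**2/36 - 2*s/3] = 16*s**3/9 - 2*s**2 + 41*s/18 - 2/3 = f(s).
F(7/2) = 2387/48; F(1) = 1/4.
Integral = F(7/2) - F(1) = 2375/48.

Antiderivative: F(s) = 4*s**4/9 - 2*s**3/3 + 41*s**2/36 - 2*s/3; value = 2375/48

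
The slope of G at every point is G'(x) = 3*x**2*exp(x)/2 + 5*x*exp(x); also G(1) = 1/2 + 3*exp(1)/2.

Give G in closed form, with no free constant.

Recognize the product-rule pattern: G'(x) = u'v + uv' with u = 3*x**2/2 + 2*x - 2, v = exp(x), so integration by parts undoes it.
A general antiderivative is (3*x**2 + 4*x - 4)*exp(x)/2 + C.
The condition gives C = 1/2 + 3*exp(1)/2 - (3*exp(1)/2) = 1/2.
So G(x) = 3*x**2*exp(x)/2 + 2*x*exp(x) - 2*exp(x) + 1/2.
Check: d/dx[3*x**2*exp(x)/2 + 2*x*exp(x) - 2*exp(x) + 1/2] = 3*x**2*exp(x)/2 + 5*x*exp(x) = G'(x).

G(x) = 3*x**2*exp(x)/2 + 2*x*exp(x) - 2*exp(x) + 1/2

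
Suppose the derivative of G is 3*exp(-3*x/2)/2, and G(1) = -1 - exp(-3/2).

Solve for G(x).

The proposed G(x) is checked by its d/dx: the result must match the given G'(x).
A general antiderivative is -exp(-3*x/2) + C.
The condition gives C = -1 - exp(-3/2) - (-exp(-3/2)) = -1.
So G(x) = -1 - exp(-3*x/2).
Check: d/dx[-1 - exp(-3*x/2)] = 3*exp(-3*x/2)/2 = G'(x).

G(x) = -1 - exp(-3*x/2)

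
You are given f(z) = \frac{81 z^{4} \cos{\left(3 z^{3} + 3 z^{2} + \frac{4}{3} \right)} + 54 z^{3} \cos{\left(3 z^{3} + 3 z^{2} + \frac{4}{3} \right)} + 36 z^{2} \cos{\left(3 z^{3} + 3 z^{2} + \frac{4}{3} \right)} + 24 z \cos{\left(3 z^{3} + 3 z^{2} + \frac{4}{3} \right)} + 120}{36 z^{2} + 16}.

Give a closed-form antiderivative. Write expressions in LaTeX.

Any candidate F(z) must reproduce f(z) exactly when differentiated.
Check: d/dz[\frac{\sin{\left(3 z^{3} + 3 z^{2} + \frac{4}{3} \right)}}{4} + 5 \operatorname{atan}{\left(\frac{3 z}{2} \right)}] = \frac{81 z^{4} \cos{\left(3 z^{3} + 3 z^{2} + \frac{4}{3} \right)} + 54 z^{3} \cos{\left(3 z^{3} + 3 z^{2} + \frac{4}{3} \right)} + 36 z^{2} \cos{\left(3 z^{3} + 3 z^{2} + \frac{4}{3} \right)} + 24 z \cos{\left(3 z^{3} + 3 z^{2} + \frac{4}{3} \right)} + 120}{36 z^{2} + 16} = f(z).

An antiderivative is F(z) = \frac{\sin{\left(3 z^{3} + 3 z^{2} + \frac{4}{3} \right)}}{4} + 5 \operatorname{atan}{\left(\frac{3 z}{2} \right)}.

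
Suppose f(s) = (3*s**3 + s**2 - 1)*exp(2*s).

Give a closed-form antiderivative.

f has the shape u'v + uv' for u = 3*s**3/2 - 7*s**2/4 + 7*s/4 - 11/8 and v = exp(2*s) — it is the derivative of the product u*v.
Check: d/ds[(12*s**3 - 14*s**2 + 14*s - 11)*exp(2*s)/8] = 3*s**3*exp(2*s) + s**2*exp(2*s) - exp(2*s), which equals f(s).

An antiderivative is F(s) = (12*s**3 - 14*s**2 + 14*s - 11)*exp(2*s)/8.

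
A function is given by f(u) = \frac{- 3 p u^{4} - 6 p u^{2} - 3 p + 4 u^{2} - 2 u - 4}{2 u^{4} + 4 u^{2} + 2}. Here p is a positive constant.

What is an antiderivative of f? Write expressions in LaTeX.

An antiderivative is F(u) = \frac{- 3 p u^{3} - 3 p u - 4 u + 1}{2 u^{2} + 2}.

Differentiate the proposed F(u) back; it has to land on f(u) exactly.
Check: d/du[\frac{- 3 p u^{3} - 3 p u - 4 u + 1}{2 u^{2} + 2}] = \frac{- 3 p u^{4} - 6 p u^{2} - 3 p + 4 u^{2} - 2 u - 4}{2 u^{4} + 4 u^{2} + 2} = f(u).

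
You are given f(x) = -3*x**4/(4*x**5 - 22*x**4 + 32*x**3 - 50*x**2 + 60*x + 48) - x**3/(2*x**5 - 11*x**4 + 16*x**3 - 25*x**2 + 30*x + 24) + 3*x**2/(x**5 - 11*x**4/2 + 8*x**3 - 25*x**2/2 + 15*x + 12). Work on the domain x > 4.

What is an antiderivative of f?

Factor the denominator (2*(x - 4)*(x - 2)*(2*x + 1)*(x**2 + 3)) and decompose: f = 3*(166*x - 837)/(3458*(x**2 + 3)) + 49/(1170*(2*x + 1)) + 4/(35*(x - 2)) - 176/(171*(x - 4)); each piece integrates to a log, atan, or power term.
Check: d/dx[-176*log(x - 4)/171 + 4*log(x - 2)/35 + 49*log(x + 1/2)/2340 + 249*log(x**2 + 3)/3458 - 837*sqrt(3)*atan(sqrt(3)*x/3)/3458] = (-3*x**4 - 2*x**3 + 12*x**2)/(4*x**5 - 22*x**4 + 32*x**3 - 50*x**2 + 60*x + 48), which equals f(x).

An antiderivative is F(x) = -176*log(x - 4)/171 + 4*log(x - 2)/35 + 49*log(x + 1/2)/2340 + 249*log(x**2 + 3)/3458 - 837*sqrt(3)*atan(sqrt(3)*x/3)/3458.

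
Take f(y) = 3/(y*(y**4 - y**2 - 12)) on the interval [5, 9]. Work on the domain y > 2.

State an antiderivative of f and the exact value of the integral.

Factor the denominator (y*(y - 2)*(y + 2)*(y**2 + 3)) and decompose: f = y/(7*(y**2 + 3)) + 3/(56*(y + 2)) + 3/(56*(y - 2)) - 1/(4*y); each piece integrates to a log, atan, or power term.
F(y) = -(14*log(y) - 3*log(y**2 - 4) - 4*log(y**2 + 3))/56 is an antiderivative of f.
Check: d/dy[-(14*log(y) - 3*log(y**2 - 4) - 4*log(y**2 + 3))/56] = 3/(y**5 - y**3 - 12*y), which equals f(y).
F(9) = -log(9)/4 + 3*log(77)/56 + log(84)/14; F(5) = -log(5)/4 + 3*log(21)/56 + log(28)/14.
Integral = F(9) - F(5) = -log(9)/4 - log(28)/14 - 3*log(21)/56 + 3*log(77)/56 + log(84)/14 + log(5)/4.

Antiderivative: F(y) = -(14*log(y) - 3*log(y**2 - 4) - 4*log(y**2 + 3))/56; value = -log(9)/4 - log(28)/14 - 3*log(21)/56 + 3*log(77)/56 + log(84)/14 + log(5)/4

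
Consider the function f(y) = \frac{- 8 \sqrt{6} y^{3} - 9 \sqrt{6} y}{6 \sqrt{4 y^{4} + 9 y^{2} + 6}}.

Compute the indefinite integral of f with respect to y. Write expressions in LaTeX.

The substitution u = \frac{2 y^{4}}{3} + \frac{3 y^{2}}{2} + 1 works: f is exactly (dF/du)*(du/dy) for that inner function.
Check: d/dy[- \frac{\sqrt{6} \sqrt{4 y^{4} + 9 y^{2} + 6}}{6}] = \frac{- 8 \sqrt{6} y^{3} - 9 \sqrt{6} y}{6 \sqrt{4 y^{4} + 9 y^{2} + 6}} = f(y).

F(y) = - \frac{\sqrt{6} \sqrt{4 y^{4} + 9 y^{2} + 6}}{6} + C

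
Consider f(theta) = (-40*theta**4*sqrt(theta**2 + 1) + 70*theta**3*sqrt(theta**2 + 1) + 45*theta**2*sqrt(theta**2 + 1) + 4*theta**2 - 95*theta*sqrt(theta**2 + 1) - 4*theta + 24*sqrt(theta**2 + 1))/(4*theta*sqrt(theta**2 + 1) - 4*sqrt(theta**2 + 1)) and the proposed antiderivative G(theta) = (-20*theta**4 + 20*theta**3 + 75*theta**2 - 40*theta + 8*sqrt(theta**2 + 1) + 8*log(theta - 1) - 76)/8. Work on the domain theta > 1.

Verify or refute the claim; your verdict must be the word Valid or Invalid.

d/dtheta[G] = (-40*theta**4*sqrt(theta**2 + 1) + 70*theta**3*sqrt(theta**2 + 1) + 45*theta**2*sqrt(theta**2 + 1) + 4*theta**2 - 95*theta*sqrt(theta**2 + 1) - 4*theta + 24*sqrt(theta**2 + 1))/(4*theta*sqrt(theta**2 + 1) - 4*sqrt(theta**2 + 1))
This equals f(theta) exactly, so the claim holds.

Valid - differentiating G returns exactly f.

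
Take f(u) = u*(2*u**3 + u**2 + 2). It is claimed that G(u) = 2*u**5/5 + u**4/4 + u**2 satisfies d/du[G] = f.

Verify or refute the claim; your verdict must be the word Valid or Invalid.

d/du[G] = 2*u**4 + u**3 + 2*u
This equals f(u) exactly, so the claim holds.

Valid. The derivative of G reproduces f.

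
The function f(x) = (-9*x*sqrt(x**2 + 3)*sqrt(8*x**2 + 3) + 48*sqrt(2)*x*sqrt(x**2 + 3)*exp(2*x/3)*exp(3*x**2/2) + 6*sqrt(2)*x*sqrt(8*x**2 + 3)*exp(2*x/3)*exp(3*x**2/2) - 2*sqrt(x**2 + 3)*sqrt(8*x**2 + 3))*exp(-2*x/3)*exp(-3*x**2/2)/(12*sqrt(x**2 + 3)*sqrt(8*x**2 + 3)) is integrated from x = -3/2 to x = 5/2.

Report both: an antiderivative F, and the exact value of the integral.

Antiderivative: F(x) = sqrt(x**2/2 + 3/2) + sqrt(4*x**2 + 3/2) + exp(-2*x/3)*exp(-3*x**2/2)/4; value = -3*sqrt(42)/4 - exp(-19/8)/4 + exp(-265/24)/4 + sqrt(74)/4 + sqrt(106)/2

Differentiate the proposed F(x) back; it has to land on f(x) exactly.
F(x) = sqrt(x**2/2 + 3/2) + sqrt(4*x**2 + 3/2) + exp(-2*x/3)*exp(-3*x**2/2)/4 is an antiderivative of f.
Check: d/dx[sqrt(x**2/2 + 3/2) + sqrt(4*x**2 + 3/2) + exp(-2*x/3)*exp(-3*x**2/2)/4] = (-9*x*sqrt(x**2 + 3)*sqrt(8*x**2 + 3) + 48*sqrt(2)*x*sqrt(x**2 + 3)*exp(2*x/3)*exp(3*x**2/2) + 6*sqrt(2)*x*sqrt(8*x**2 + 3)*exp(2*x/3)*exp(3*x**2/2) - 2*sqrt(x**2 + 3)*sqrt(8*x**2 + 3))*exp(-2*x/3)*exp(-3*x**2/2)/(12*sqrt(x**2 + 3)*sqrt(8*x**2 + 3)) = f(x).
F(5/2) = exp(-265/24)/4 + sqrt(74)/4 + sqrt(106)/2; F(-3/2) = exp(-19/8)/4 + 3*sqrt(42)/4.
Integral = F(5/2) - F(-3/2) = -3*sqrt(42)/4 - exp(-19/8)/4 + exp(-265/24)/4 + sqrt(74)/4 + sqrt(106)/2.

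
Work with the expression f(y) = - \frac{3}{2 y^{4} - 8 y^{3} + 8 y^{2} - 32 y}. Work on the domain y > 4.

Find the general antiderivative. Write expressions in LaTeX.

F(y) = \frac{3 \left(5 \log{\left(y \right)} - \log{\left(y - 4 \right)} - 2 \log{\left(y^{2} + 4 \right)} + 2 \operatorname{atan}{\left(\frac{y}{2} \right)}\right)}{160} + C

The denominator factors as 2 y \left(y - 4\right) \left(y^{2} + 4\right); partial fractions split f into directly integrable pieces: - \frac{3 \left(y - 1\right)}{40 \left(y^{2} + 4\right)} - \frac{3}{160 \left(y - 4\right)} + \frac{3}{32 y}.
Check: d/dy[\frac{3 \left(5 \log{\left(y \right)} - \log{\left(y - 4 \right)} - 2 \log{\left(y^{2} + 4 \right)} + 2 \operatorname{atan}{\left(\frac{y}{2} \right)}\right)}{160}] = - \frac{3}{2 y^{4} - 8 y^{3} + 8 y^{2} - 32 y} = f(y).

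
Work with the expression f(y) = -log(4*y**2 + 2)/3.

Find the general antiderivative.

Check any antiderivative F(y) by computing F'(y) and comparing it with f(y).
Check: d/dy[-y*log(2*y**2 + 1)/3 - y*log(2)/3 + 2*y/3 - sqrt(2)*atan(sqrt(2)*y)/3] = -log(2*y**2 + 1)/3 - log(2)/3, which equals f(y).

F(y) = -y*log(2*y**2 + 1)/3 - y*log(2)/3 + 2*y/3 - sqrt(2)*atan(sqrt(2)*y)/3 + C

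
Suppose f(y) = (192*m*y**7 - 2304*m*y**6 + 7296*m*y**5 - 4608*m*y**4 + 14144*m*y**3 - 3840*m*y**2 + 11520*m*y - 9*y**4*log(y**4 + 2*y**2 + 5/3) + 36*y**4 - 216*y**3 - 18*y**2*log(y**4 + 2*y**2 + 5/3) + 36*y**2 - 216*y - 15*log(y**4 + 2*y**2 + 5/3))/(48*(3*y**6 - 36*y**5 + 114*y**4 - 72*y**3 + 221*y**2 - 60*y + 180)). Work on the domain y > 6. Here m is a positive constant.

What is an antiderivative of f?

An antiderivative is F(y) = (32*m*y**3 - 192*m*y**2 + 3*log(y**4 + 2*y**2 + 5/3))/(48*y - 288).

Recover f(y) by differentiating a candidate F(y); any mismatch rules it out.
Check: d/dy[(32*m*y**3 - 192*m*y**2 + 3*log(y**4 + 2*y**2 + 5/3))/(48*y - 288)] = (192*m*y**7 - 2304*m*y**6 + 7296*m*y**5 - 4608*m*y**4 + 14144*m*y**3 - 3840*m*y**2 + 11520*m*y - 9*y**4*log(y**4 + 2*y**2 + 5/3) + 36*y**4 - 216*y**3 - 18*y**2*log(y**4 + 2*y**2 + 5/3) + 36*y**2 - 216*y - 15*log(y**4 + 2*y**2 + 5/3))/(144*y**6 - 1728*y**5 + 5472*y**4 - 3456*y**3 + 10608*y**2 - 2880*y + 8640), which equals f(y).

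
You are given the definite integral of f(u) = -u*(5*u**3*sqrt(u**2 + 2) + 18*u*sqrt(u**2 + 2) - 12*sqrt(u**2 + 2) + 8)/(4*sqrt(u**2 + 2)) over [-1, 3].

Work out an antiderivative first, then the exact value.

A first test for any F(u): its u-derivative must equal f(u) identically.
F(u) = (-u**5 - 6*u**3 + 6*u**2 - 8*sqrt(u**2 + 2))/4 is an antiderivative of f.
Check: d/du[(-u**5 - 6*u**3 + 6*u**2 - 8*sqrt(u**2 + 2))/4] = (-5*u**4*sqrt(u**2 + 2) - 18*u**2*sqrt(u**2 + 2) + 12*u*sqrt(u**2 + 2) - 8*u)/(4*sqrt(u**2 + 2)), which equals f(u).
F(3) = -351/4 - 2*sqrt(11); F(-1) = 13/4 - 2*sqrt(3).
Integral = F(3) - F(-1) = -91 - 2*sqrt(11) + 2*sqrt(3).

Antiderivative: F(u) = (-u**5 - 6*u**3 + 6*u**2 - 8*sqrt(u**2 + 2))/4; value = -91 - 2*sqrt(11) + 2*sqrt(3)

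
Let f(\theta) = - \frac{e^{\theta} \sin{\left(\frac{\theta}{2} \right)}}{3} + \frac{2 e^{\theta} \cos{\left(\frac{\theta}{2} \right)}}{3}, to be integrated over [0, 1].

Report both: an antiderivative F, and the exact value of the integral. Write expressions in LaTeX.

Recognize the product-rule pattern: f = u'v + uv' with u = \frac{2 \cos{\left(\frac{\theta}{2} \right)}}{3}, v = e^{\theta}, so integration by parts undoes it.
F(\theta) = \frac{2 e^{\theta} \cos{\left(\frac{\theta}{2} \right)}}{3} is an antiderivative of f.
Check: d/d\theta[\frac{2 e^{\theta} \cos{\left(\frac{\theta}{2} \right)}}{3}] = - \frac{e^{\theta} \sin{\left(\frac{\theta}{2} \right)}}{3} + \frac{2 e^{\theta} \cos{\left(\frac{\theta}{2} \right)}}{3} = f(\theta).
F(1) = \frac{2 e \cos{\left(\frac{1}{2} \right)}}{3}; F(0) = \frac{2}{3}.
Integral = F(1) - F(0) = - \frac{2}{3} + \frac{2 e \cos{\left(\frac{1}{2} \right)}}{3}.

Antiderivative: F(\theta) = \frac{2 e^{\theta} \cos{\left(\frac{\theta}{2} \right)}}{3}; value = - \frac{2}{3} + \frac{2 e \cos{\left(\frac{1}{2} \right)}}{3}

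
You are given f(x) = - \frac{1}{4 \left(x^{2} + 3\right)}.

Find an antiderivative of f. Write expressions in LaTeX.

An antiderivative is F(x) = - \frac{\sqrt{3} \operatorname{atan}{\left(\frac{\sqrt{3} x}{3} \right)}}{12}.

Whatever form F(x) takes, F'(x) = f(x) is non-negotiable.
Check: d/dx[- \frac{\sqrt{3} \operatorname{atan}{\left(\frac{\sqrt{3} x}{3} \right)}}{12}] = - \frac{1}{4 x^{2} + 12}, which equals f(x).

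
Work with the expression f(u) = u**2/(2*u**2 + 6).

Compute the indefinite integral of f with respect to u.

Whatever form F(u) takes, F'(u) = f(u) is non-negotiable.
Check: d/du[u/2 - sqrt(3)*atan(sqrt(3)*u/3)/2] = u**2/(2*u**2 + 6) = f(u).

F(u) = u/2 - sqrt(3)*atan(sqrt(3)*u/3)/2 + C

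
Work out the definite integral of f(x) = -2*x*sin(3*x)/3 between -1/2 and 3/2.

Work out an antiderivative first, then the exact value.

A candidate is checked by its d/dx: the result must match f(x).
F(x) = 2*(3*x*cos(3*x) - sin(3*x))/27 is an antiderivative of f.
Check: d/dx[2*(3*x*cos(3*x) - sin(3*x))/27] = -2*x*sin(3*x)/3 = f(x).
F(3/2) = cos(9/2)/3 - 2*sin(9/2)/27; F(-1/2) = -cos(3/2)/9 + 2*sin(3/2)/27.
Integral = F(3/2) - F(-1/2) = -2*sin(3/2)/27 + cos(9/2)/3 + cos(3/2)/9 - 2*sin(9/2)/27.

Antiderivative: F(x) = 2*(3*x*cos(3*x) - sin(3*x))/27; value = -2*sin(3/2)/27 + cos(9/2)/3 + cos(3/2)/9 - 2*sin(9/2)/27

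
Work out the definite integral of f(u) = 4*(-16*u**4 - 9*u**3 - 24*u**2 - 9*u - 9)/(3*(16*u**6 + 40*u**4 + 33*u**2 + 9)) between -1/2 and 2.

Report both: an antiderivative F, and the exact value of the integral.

For F(u) to be correct the identity F'(u) - f(u) = 0 must hold.
F(u) = (-32*u**2*atan(u) - 24*atan(u) + 9)/(24*u**2 + 18) is an antiderivative of f.
Check: d/du[(-32*u**2*atan(u) - 24*atan(u) + 9)/(24*u**2 + 18)] = (-64*u**4 - 36*u**3 - 96*u**2 - 36*u - 36)/(48*u**6 + 120*u**4 + 99*u**2 + 27), which equals f(u).
F(2) = 3/38 - 4*atan(2)/3; F(-1/2) = 3/8 + 4*atan(1/2)/3.
Integral = F(2) - F(-1/2) = -4*atan(2)/3 - 4*atan(1/2)/3 - 45/152.

Antiderivative: F(u) = (-32*u**2*atan(u) - 24*atan(u) + 9)/(24*u**2 + 18); value = -4*atan(2)/3 - 4*atan(1/2)/3 - 45/152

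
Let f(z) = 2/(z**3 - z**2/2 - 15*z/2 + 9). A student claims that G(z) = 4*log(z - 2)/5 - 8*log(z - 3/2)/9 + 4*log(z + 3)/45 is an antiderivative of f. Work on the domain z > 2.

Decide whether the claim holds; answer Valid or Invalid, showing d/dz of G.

d/dz[G] = 4/(2*z**3 - z**2 - 15*z + 18)
This equals f(z) exactly, so the claim holds.

Valid - differentiating G returns exactly f.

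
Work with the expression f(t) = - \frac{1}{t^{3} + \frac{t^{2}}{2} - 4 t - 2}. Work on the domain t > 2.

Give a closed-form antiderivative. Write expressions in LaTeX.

Factor the denominator (\left(t - 2\right) \left(t + 2\right) \left(2 t + 1\right)) and decompose: f = \frac{8}{15 \left(2 t + 1\right)} - \frac{1}{6 \left(t + 2\right)} - \frac{1}{10 \left(t - 2\right)}; each piece integrates to a log, atan, or power term.
Check: d/dt[\frac{- 3 \log{\left(t - 2 \right)} + 8 \log{\left(t + \frac{1}{2} \right)} - 5 \log{\left(t + 2 \right)}}{30}] = - \frac{2}{2 t^{3} + t^{2} - 8 t - 4}, which equals f(t).

An antiderivative is F(t) = \frac{- 3 \log{\left(t - 2 \right)} + 8 \log{\left(t + \frac{1}{2} \right)} - 5 \log{\left(t + 2 \right)}}{30}.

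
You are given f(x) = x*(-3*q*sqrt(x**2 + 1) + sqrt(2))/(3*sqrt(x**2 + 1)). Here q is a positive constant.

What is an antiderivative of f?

An antiderivative is F(x) = (-3*q*x**2 + 2*sqrt(2)*sqrt(x**2 + 1))/6.

Since d/dx undoes antidifferentiation here, F'(x) = f(x) is required of F(x).
Check: d/dx[(-3*q*x**2 + 2*sqrt(2)*sqrt(x**2 + 1))/6] = (-3*q*x*sqrt(x**2 + 1) + sqrt(2)*x)/(3*sqrt(x**2 + 1)), which equals f(x).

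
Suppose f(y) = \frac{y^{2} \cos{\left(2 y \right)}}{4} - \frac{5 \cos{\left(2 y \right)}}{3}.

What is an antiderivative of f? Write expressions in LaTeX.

An antiderivative is F(y) = \frac{y^{2} \sin{\left(2 y \right)}}{8} + \frac{y \cos{\left(2 y \right)}}{8} - \frac{43 \sin{\left(2 y \right)}}{48}.

The integrand splits into summands that can be handled one at a time.
Check: d/dy[\frac{y^{2} \sin{\left(2 y \right)}}{8} + \frac{y \cos{\left(2 y \right)}}{8} - \frac{43 \sin{\left(2 y \right)}}{48}] = \frac{y^{2} \cos{\left(2 y \right)}}{4} - \frac{5 \cos{\left(2 y \right)}}{3} = f(y).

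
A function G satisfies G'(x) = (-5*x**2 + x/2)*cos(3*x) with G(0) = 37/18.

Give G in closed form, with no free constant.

G(x) = -(90*x**2*sin(3*x) - 9*x*sin(3*x) + 60*x*cos(3*x) - 20*sin(3*x) - 3*cos(3*x) - 108)/54

For G(x) to be correct, d/dx[G] must agree with the stated G'(x) identically.
A general antiderivative is -5*x**2*sin(3*x)/3 + x*sin(3*x)/6 - 10*x*cos(3*x)/9 + 10*sin(3*x)/27 + cos(3*x)/18 + C.
The condition gives C = 37/18 - (1/18) = 2.
So G(x) = -(90*x**2*sin(3*x) - 9*x*sin(3*x) + 60*x*cos(3*x) - 20*sin(3*x) - 3*cos(3*x) - 108)/54.
Check: d/dx[-(90*x**2*sin(3*x) - 9*x*sin(3*x) + 60*x*cos(3*x) - 20*sin(3*x) - 3*cos(3*x) - 108)/54] = -5*x**2*cos(3*x) + x*cos(3*x)/2, which equals G'(x).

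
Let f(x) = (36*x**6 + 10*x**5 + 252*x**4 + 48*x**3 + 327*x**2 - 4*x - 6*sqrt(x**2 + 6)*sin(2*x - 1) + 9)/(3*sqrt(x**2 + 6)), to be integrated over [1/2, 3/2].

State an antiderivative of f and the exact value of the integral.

Antiderivative: F(x) = (-sqrt(x**2 + 6)*(-12*x**5 - 4*x**4 - 36*x**3 - 3*x + 8) + 6*cos(2*x - 1))/6; value = -41/96 + cos(2) + 1835*sqrt(33)/96

Differentiate the proposed F(x) back; it has to land on f(x) exactly.
F(x) = (-sqrt(x**2 + 6)*(-12*x**5 - 4*x**4 - 36*x**3 - 3*x + 8) + 6*cos(2*x - 1))/6 is an antiderivative of f.
Check: d/dx[(-sqrt(x**2 + 6)*(-12*x**5 - 4*x**4 - 36*x**3 - 3*x + 8) + 6*cos(2*x - 1))/6] = (36*x**6 + 10*x**5 + 252*x**4 + 48*x**3 + 327*x**2 - 4*x - 6*sqrt(x**2 + 6)*sin(2*x - 1) + 9)/(3*sqrt(x**2 + 6)) = f(x).
F(3/2) = cos(2) + 1835*sqrt(33)/96; F(1/2) = 41/96.
Integral = F(3/2) - F(1/2) = -41/96 + cos(2) + 1835*sqrt(33)/96.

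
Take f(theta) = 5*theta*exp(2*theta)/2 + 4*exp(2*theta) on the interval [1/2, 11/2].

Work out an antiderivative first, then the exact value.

Antiderivative: F(theta) = (10*theta + 11)*exp(2*theta)/8; value = -2*exp(1) + 33*exp(11)/4

f has the shape u'v + uv' for u = 5*theta/4 + 11/8 and v = exp(2*theta) — it is the derivative of the product u*v.
F(theta) = (10*theta + 11)*exp(2*theta)/8 is an antiderivative of f.
Check: d/dtheta[(10*theta + 11)*exp(2*theta)/8] = 5*theta*exp(2*theta)/2 + 4*exp(2*theta) = f(theta).
F(11/2) = 33*exp(11)/4; F(1/2) = 2*exp(1).
Integral = F(11/2) - F(1/2) = -2*exp(1) + 33*exp(11)/4.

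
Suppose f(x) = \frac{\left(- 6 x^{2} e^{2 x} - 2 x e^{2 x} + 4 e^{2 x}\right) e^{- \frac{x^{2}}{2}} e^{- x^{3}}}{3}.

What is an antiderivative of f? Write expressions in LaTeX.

f matches the chain-rule pattern g'(h)*h' with inner function h(x) = - x^{3} - \frac{x^{2}}{2} + 2 x; substituting u = h(x) collapses the integral.
Check: d/dx[\frac{2 e^{2 x} e^{- \frac{x^{2}}{2}} e^{- x^{3}}}{3}] = \frac{\left(- 6 x^{2} e^{2 x} - 2 x e^{2 x} + 4 e^{2 x}\right) e^{- \frac{x^{2}}{2}} e^{- x^{3}}}{3} = f(x).

An antiderivative is F(x) = \frac{2 e^{2 x} e^{- \frac{x^{2}}{2}} e^{- x^{3}}}{3}.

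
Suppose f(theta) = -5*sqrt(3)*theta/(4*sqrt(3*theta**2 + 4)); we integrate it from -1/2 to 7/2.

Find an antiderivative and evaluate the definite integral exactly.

f matches the chain-rule pattern g'(h)*h' with inner function h(theta) = theta**2 + 4/3; substituting u = h(theta) collapses the integral.
F(theta) = -5*sqrt(3)*sqrt(3*theta**2 + 4)/12 is an antiderivative of f.
Check: d/dtheta[-5*sqrt(3)*sqrt(3*theta**2 + 4)/12] = -5*sqrt(3)*theta/(4*sqrt(3*theta**2 + 4)) = f(theta).
F(7/2) = -5*sqrt(489)/24; F(-1/2) = -5*sqrt(57)/24.
Integral = F(7/2) - F(-1/2) = -5*sqrt(489)/24 + 5*sqrt(57)/24.

Antiderivative: F(theta) = -5*sqrt(3)*sqrt(3*theta**2 + 4)/12; value = -5*sqrt(489)/24 + 5*sqrt(57)/24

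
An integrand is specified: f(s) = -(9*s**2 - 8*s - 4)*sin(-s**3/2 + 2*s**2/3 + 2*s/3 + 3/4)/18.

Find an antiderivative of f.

An antiderivative is F(s) = -cos(-s**3/2 + 2*s**2/3 + 2*s/3 + 3/4)/3.

The substitution u = -s**3/2 + 2*s**2/3 + 2*s/3 + 3/4 works: f is exactly (dF/du)*(du/ds) for that inner function.
Check: d/ds[-cos(-s**3/2 + 2*s**2/3 + 2*s/3 + 3/4)/3] = -s**2*sin(-s**3/2 + 2*s**2/3 + 2*s/3 + 3/4)/2 + 4*s*sin(-s**3/2 + 2*s**2/3 + 2*s/3 + 3/4)/9 + 2*sin(-s**3/2 + 2*s**2/3 + 2*s/3 + 3/4)/9, which equals f(s).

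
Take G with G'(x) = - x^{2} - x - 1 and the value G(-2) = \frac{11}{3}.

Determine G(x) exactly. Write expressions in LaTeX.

The integrand splits into summands that can be handled one at a time.
A general antiderivative is - \frac{x^{3}}{3} - \frac{x^{2}}{2} - x + C.
The condition gives C = \frac{11}{3} - (\frac{8}{3}) = 1.
So G(x) = \frac{- 2 x^{3} - 3 x^{2} - 6 x + 6}{6}.
Check: d/dx[\frac{- 2 x^{3} - 3 x^{2} - 6 x + 6}{6}] = - x^{2} - x - 1 = G'(x).

G(x) = \frac{- 2 x^{3} - 3 x^{2} - 6 x + 6}{6}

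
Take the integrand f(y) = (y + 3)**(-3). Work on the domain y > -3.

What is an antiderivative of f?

An antiderivative is F(y) = -1/(2*(y + 3)**2).

An antiderivative F(y) passes only if d/dy[F] lands on f(y) exactly.
Check: d/dy[-1/(2*(y + 3)**2)] = 1/(y**3 + 9*y**2 + 27*y + 27), which equals f(y).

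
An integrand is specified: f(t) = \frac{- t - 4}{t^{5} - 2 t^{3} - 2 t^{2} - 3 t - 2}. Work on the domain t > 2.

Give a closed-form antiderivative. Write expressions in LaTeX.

An antiderivative is F(t) = \frac{- 8 \left(t + 1\right) \log{\left(t - 2 \right)} + 50 \left(t + 1\right) \log{\left(t + 1 \right)} - 21 \left(t + 1\right) \log{\left(t^{2} + 1 \right)} + 36 \left(t + 1\right) \operatorname{atan}{\left(t \right)} - 30}{60 \left(t + 1\right)}.

The denominator factors as \left(t - 2\right) \left(t + 1\right)^{2} \left(t^{2} + 1\right); partial fractions split f into directly integrable pieces: - \frac{7 t - 6}{10 \left(t^{2} + 1\right)} + \frac{5}{6 \left(t + 1\right)} + \frac{1}{2 \left(t + 1\right)^{2}} - \frac{2}{15 \left(t - 2\right)}.
Check: d/dt[\frac{- 8 \left(t + 1\right) \log{\left(t - 2 \right)} + 50 \left(t + 1\right) \log{\left(t + 1 \right)} - 21 \left(t + 1\right) \log{\left(t^{2} + 1 \right)} + 36 \left(t + 1\right) \operatorname{atan}{\left(t \right)} - 30}{60 \left(t + 1\right)}] = \frac{- t - 4}{t^{5} - 2 t^{3} - 2 t^{2} - 3 t - 2} = f(t).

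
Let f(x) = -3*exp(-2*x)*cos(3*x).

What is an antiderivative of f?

An antiderivative is F(x) = 3*(-3*sin(3*x) + 2*cos(3*x))*exp(-2*x)/13.

Any candidate F(x) must reproduce f(x) exactly when differentiated.
Check: d/dx[3*(-3*sin(3*x) + 2*cos(3*x))*exp(-2*x)/13] = -3*exp(-2*x)*cos(3*x) = f(x).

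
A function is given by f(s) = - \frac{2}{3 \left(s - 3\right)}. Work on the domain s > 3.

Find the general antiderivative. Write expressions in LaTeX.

Since d/ds undoes antidifferentiation here, F'(s) = f(s) is required of F(s).
Check: d/ds[- \frac{2 \log{\left(\frac{s}{2} - \frac{3}{2} \right)}}{3}] = - \frac{2}{3 s - 9}, which equals f(s).

F(s) = - \frac{2 \log{\left(\frac{s}{2} - \frac{3}{2} \right)}}{3} + C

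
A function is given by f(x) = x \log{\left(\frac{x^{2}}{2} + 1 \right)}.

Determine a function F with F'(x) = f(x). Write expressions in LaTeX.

A first test for any F(x): its x-derivative must equal f(x) identically.
Check: d/dx[\frac{x^{2} \log{\left(\frac{x^{2}}{2} + 1 \right)} - x^{2} + 2 \log{\left(x^{2} + 2 \right)}}{2}] = x \log{\left(\frac{x^{2}}{2} + 1 \right)} = f(x).

An antiderivative is F(x) = \frac{x^{2} \log{\left(\frac{x^{2}}{2} + 1 \right)} - x^{2} + 2 \log{\left(x^{2} + 2 \right)}}{2}.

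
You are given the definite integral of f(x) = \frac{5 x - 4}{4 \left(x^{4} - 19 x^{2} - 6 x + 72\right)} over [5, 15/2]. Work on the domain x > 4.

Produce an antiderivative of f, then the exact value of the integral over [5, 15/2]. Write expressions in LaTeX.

Antiderivative: F(x) = - \frac{- 200 x \log{\left(x - 4 \right)} + 147 x \log{\left(x - 2 \right)} + 53 x \log{\left(x + 3 \right)} - 600 \log{\left(x - 4 \right)} + 441 \log{\left(x - 2 \right)} + 159 \log{\left(x + 3 \right)} - 665}{4900 \left(x + 3\right)}; value = - \frac{3 \log{\left(\frac{11}{2} \right)}}{100} - \frac{53 \log{\left(\frac{21}{2} \right)}}{4900} - \frac{19}{4704} + \frac{53 \log{\left(8 \right)}}{4900} + \frac{3 \log{\left(3 \right)}}{100} + \frac{2 \log{\left(\frac{7}{2} \right)}}{49}

The denominator factors as 4 \left(x - 4\right) \left(x - 2\right) \left(x + 3\right)^{2}; partial fractions split f into directly integrable pieces: - \frac{53}{4900 \left(x + 3\right)} - \frac{19}{140 \left(x + 3\right)^{2}} - \frac{3}{100 \left(x - 2\right)} + \frac{2}{49 \left(x - 4\right)}.
F(x) = - \frac{- 200 x \log{\left(x - 4 \right)} + 147 x \log{\left(x - 2 \right)} + 53 x \log{\left(x + 3 \right)} - 600 \log{\left(x - 4 \right)} + 441 \log{\left(x - 2 \right)} + 159 \log{\left(x + 3 \right)} - 665}{4900 \left(x + 3\right)} is an antiderivative of f.
Check: d/dx[- \frac{- 200 x \log{\left(x - 4 \right)} + 147 x \log{\left(x - 2 \right)} + 53 x \log{\left(x + 3 \right)} - 600 \log{\left(x - 4 \right)} + 441 \log{\left(x - 2 \right)} + 159 \log{\left(x + 3 \right)} - 665}{4900 \left(x + 3\right)}] = \frac{5 x - 4}{4 x^{4} - 76 x^{2} - 24 x + 288}, which equals f(x).
F(15/2) = - \frac{3 \log{\left(\frac{11}{2} \right)}}{100} - \frac{53 \log{\left(\frac{21}{2} \right)}}{4900} + \frac{19}{1470} + \frac{2 \log{\left(\frac{7}{2} \right)}}{49}; F(5) = - \frac{3 \log{\left(3 \right)}}{100} - \frac{53 \log{\left(8 \right)}}{4900} + \frac{19}{1120}.
Integral = F(15/2) - F(5) = - \frac{3 \log{\left(\frac{11}{2} \right)}}{100} - \frac{53 \log{\left(\frac{21}{2} \right)}}{4900} - \frac{19}{4704} + \frac{53 \log{\left(8 \right)}}{4900} + \frac{3 \log{\left(3 \right)}}{100} + \frac{2 \log{\left(\frac{7}{2} \right)}}{49}.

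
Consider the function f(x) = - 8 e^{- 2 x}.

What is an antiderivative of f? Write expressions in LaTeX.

Recover f(x) by differentiating a candidate F(x); any mismatch rules it out.
Check: d/dx[4 e^{- 2 x}] = - 8 e^{- 2 x} = f(x).

An antiderivative is F(x) = 4 e^{- 2 x}.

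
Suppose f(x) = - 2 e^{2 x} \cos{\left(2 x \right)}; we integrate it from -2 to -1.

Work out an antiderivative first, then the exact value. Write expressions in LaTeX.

A candidate is checked by its d/dx: the result must match f(x).
F(x) = - \frac{e^{2 x} \sin{\left(2 x \right)}}{2} - \frac{e^{2 x} \cos{\left(2 x \right)}}{2} is an antiderivative of f.
Check: d/dx[- \frac{e^{2 x} \sin{\left(2 x \right)}}{2} - \frac{e^{2 x} \cos{\left(2 x \right)}}{2}] = - 2 e^{2 x} \cos{\left(2 x \right)} = f(x).
F(-1) = - \frac{\cos{\left(2 \right)}}{2 e^{2}} + \frac{\sin{\left(2 \right)}}{2 e^{2}}; F(-2) = \frac{\sin{\left(4 \right)}}{2 e^{4}} - \frac{\cos{\left(4 \right)}}{2 e^{4}}.
Integral = F(-1) - F(-2) = \frac{\cos{\left(4 \right)}}{2 e^{4}} - \frac{\sin{\left(4 \right)}}{2 e^{4}} - \frac{\cos{\left(2 \right)}}{2 e^{2}} + \frac{\sin{\left(2 \right)}}{2 e^{2}}.

Antiderivative: F(x) = - \frac{e^{2 x} \sin{\left(2 x \right)}}{2} - \frac{e^{2 x} \cos{\left(2 x \right)}}{2}; value = \frac{\cos{\left(4 \right)}}{2 e^{4}} - \frac{\sin{\left(4 \right)}}{2 e^{4}} - \frac{\cos{\left(2 \right)}}{2 e^{2}} + \frac{\sin{\left(2 \right)}}{2 e^{2}}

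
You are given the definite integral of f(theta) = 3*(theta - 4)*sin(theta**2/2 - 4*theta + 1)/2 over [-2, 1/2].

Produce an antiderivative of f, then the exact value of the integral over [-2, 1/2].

The substitution u = theta**2/2 - 4*theta + 1 works: f is exactly (dF/du)*(du/dtheta) for that inner function.
F(theta) = -3*cos(theta**2/2 - 4*theta + 1)/2 is an antiderivative of f.
Check: d/dtheta[-3*cos(theta**2/2 - 4*theta + 1)/2] = 3*theta*sin(theta**2/2 - 4*theta + 1)/2 - 6*sin(theta**2/2 - 4*theta + 1), which equals f(theta).
F(1/2) = -3*cos(7/8)/2; F(-2) = -3*cos(11)/2.
Integral = F(1/2) - F(-2) = -3*cos(7/8)/2 + 3*cos(11)/2.

Antiderivative: F(theta) = -3*cos(theta**2/2 - 4*theta + 1)/2; value = -3*cos(7/8)/2 + 3*cos(11)/2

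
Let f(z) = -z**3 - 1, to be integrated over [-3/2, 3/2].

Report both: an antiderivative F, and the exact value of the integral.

Antiderivative: F(z) = -z*(z**3 + 4)/4; value = -3

Whatever form F(z) takes, F'(z) = f(z) is non-negotiable.
F(z) = -z*(z**3 + 4)/4 is an antiderivative of f.
Check: d/dz[-z*(z**3 + 4)/4] = -z**3 - 1 = f(z).
F(3/2) = -177/64; F(-3/2) = 15/64.
Integral = F(3/2) - F(-3/2) = -3.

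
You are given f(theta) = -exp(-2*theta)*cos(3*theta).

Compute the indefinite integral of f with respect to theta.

F(theta) = -3*exp(-2*theta)*sin(3*theta)/13 + 2*exp(-2*theta)*cos(3*theta)/13 + C

Since d/dtheta undoes antidifferentiation here, F'(theta) = f(theta) is required of F(theta).
Check: d/dtheta[-3*exp(-2*theta)*sin(3*theta)/13 + 2*exp(-2*theta)*cos(3*theta)/13] = -exp(-2*theta)*cos(3*theta) = f(theta).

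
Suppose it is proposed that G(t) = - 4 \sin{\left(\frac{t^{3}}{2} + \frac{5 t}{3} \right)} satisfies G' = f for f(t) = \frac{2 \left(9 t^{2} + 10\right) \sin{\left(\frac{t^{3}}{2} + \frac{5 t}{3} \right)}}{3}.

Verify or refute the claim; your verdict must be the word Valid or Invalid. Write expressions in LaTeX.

d/dt[G] = - 6 t^{2} \cos{\left(\frac{t^{3}}{2} + \frac{5 t}{3} \right)} - \frac{20 \cos{\left(\frac{t^{3}}{2} + \frac{5 t}{3} \right)}}{3}
d/dt[G] - f(t) = - 6 t^{2} \sin{\left(\frac{t^{3}}{2} + \frac{5 t}{3} \right)} - 6 t^{2} \cos{\left(\frac{t^{3}}{2} + \frac{5 t}{3} \right)} - \frac{20 \sin{\left(\frac{t^{3}}{2} + \frac{5 t}{3} \right)}}{3} - \frac{20 \cos{\left(\frac{t^{3}}{2} + \frac{5 t}{3} \right)}}{3} != 0.

Invalid: d/dt[G] - f = - 6 t^{2} \sin{\left(\frac{t^{3}}{2} + \frac{5 t}{3} \right)} - 6 t^{2} \cos{\left(\frac{t^{3}}{2} + \frac{5 t}{3} \right)} - \frac{20 \sin{\left(\frac{t^{3}}{2} + \frac{5 t}{3} \right)}}{3} - \frac{20 \cos{\left(\frac{t^{3}}{2} + \frac{5 t}{3} \right)}}{3}, which is not 0.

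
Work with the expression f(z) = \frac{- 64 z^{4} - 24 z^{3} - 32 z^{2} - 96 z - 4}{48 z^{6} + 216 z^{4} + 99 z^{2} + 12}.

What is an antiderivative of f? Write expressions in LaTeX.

An antiderivative is F(z) = - \frac{8 z^{2} \operatorname{atan}{\left(\frac{z}{2} \right)} + 2 \operatorname{atan}{\left(\frac{z}{2} \right)} - 3}{3 \left(4 z^{2} + 1\right)}.

A candidate is checked by its d/dz: the result must match f(z).
Check: d/dz[- \frac{8 z^{2} \operatorname{atan}{\left(\frac{z}{2} \right)} + 2 \operatorname{atan}{\left(\frac{z}{2} \right)} - 3}{3 \left(4 z^{2} + 1\right)}] = \frac{- 64 z^{4} - 24 z^{3} - 32 z^{2} - 96 z - 4}{48 z^{6} + 216 z^{4} + 99 z^{2} + 12} = f(z).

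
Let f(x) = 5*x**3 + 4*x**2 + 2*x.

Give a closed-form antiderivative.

Integrate term by term and add the pieces.
Check: d/dx[5*x**4/4 + 4*x**3/3 + x**2] = 5*x**3 + 4*x**2 + 2*x = f(x).

An antiderivative is F(x) = 5*x**4/4 + 4*x**3/3 + x**2.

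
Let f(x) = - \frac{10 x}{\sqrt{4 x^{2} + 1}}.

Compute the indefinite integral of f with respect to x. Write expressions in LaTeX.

F(x) = - \frac{5 \sqrt{4 x^{2} + 1}}{2} + C

The substitution u = 4 x^{2} + 1 works: f is exactly (dF/du)*(du/dx) for that inner function.
Check: d/dx[- \frac{5 \sqrt{4 x^{2} + 1}}{2}] = - \frac{10 x}{\sqrt{4 x^{2} + 1}} = f(x).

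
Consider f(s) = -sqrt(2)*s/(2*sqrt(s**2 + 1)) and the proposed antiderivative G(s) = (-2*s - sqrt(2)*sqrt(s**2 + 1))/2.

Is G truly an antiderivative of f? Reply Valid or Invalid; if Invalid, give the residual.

Invalid: d/ds[G] - f = -1, which is not 0.

d/ds[G] = (-sqrt(2)*s - 2*sqrt(s**2 + 1))/(2*sqrt(s**2 + 1))
d/ds[G] - f(s) = -1 != 0.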